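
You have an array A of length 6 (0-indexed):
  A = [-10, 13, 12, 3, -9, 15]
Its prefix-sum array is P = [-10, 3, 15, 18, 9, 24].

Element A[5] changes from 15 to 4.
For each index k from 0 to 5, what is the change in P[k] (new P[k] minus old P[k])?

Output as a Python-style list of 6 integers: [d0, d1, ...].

Element change: A[5] 15 -> 4, delta = -11
For k < 5: P[k] unchanged, delta_P[k] = 0
For k >= 5: P[k] shifts by exactly -11
Delta array: [0, 0, 0, 0, 0, -11]

Answer: [0, 0, 0, 0, 0, -11]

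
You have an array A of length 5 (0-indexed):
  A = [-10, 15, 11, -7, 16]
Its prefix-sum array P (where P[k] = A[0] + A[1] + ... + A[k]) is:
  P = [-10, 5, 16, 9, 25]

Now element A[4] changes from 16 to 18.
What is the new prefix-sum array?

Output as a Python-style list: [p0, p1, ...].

Change: A[4] 16 -> 18, delta = 2
P[k] for k < 4: unchanged (A[4] not included)
P[k] for k >= 4: shift by delta = 2
  P[0] = -10 + 0 = -10
  P[1] = 5 + 0 = 5
  P[2] = 16 + 0 = 16
  P[3] = 9 + 0 = 9
  P[4] = 25 + 2 = 27

Answer: [-10, 5, 16, 9, 27]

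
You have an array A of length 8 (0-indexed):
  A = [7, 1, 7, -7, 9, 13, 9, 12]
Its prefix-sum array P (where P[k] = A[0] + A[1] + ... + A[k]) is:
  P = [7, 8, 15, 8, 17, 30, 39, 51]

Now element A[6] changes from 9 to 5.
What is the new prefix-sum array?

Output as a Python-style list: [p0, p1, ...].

Answer: [7, 8, 15, 8, 17, 30, 35, 47]

Derivation:
Change: A[6] 9 -> 5, delta = -4
P[k] for k < 6: unchanged (A[6] not included)
P[k] for k >= 6: shift by delta = -4
  P[0] = 7 + 0 = 7
  P[1] = 8 + 0 = 8
  P[2] = 15 + 0 = 15
  P[3] = 8 + 0 = 8
  P[4] = 17 + 0 = 17
  P[5] = 30 + 0 = 30
  P[6] = 39 + -4 = 35
  P[7] = 51 + -4 = 47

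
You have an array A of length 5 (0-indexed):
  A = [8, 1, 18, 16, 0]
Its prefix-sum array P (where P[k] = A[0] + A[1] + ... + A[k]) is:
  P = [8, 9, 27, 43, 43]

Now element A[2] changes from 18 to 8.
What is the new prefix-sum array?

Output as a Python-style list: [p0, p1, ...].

Change: A[2] 18 -> 8, delta = -10
P[k] for k < 2: unchanged (A[2] not included)
P[k] for k >= 2: shift by delta = -10
  P[0] = 8 + 0 = 8
  P[1] = 9 + 0 = 9
  P[2] = 27 + -10 = 17
  P[3] = 43 + -10 = 33
  P[4] = 43 + -10 = 33

Answer: [8, 9, 17, 33, 33]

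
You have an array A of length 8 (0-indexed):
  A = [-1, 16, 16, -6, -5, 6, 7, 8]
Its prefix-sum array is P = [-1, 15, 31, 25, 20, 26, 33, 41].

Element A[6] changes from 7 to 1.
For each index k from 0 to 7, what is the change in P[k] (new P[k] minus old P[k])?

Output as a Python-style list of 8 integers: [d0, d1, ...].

Element change: A[6] 7 -> 1, delta = -6
For k < 6: P[k] unchanged, delta_P[k] = 0
For k >= 6: P[k] shifts by exactly -6
Delta array: [0, 0, 0, 0, 0, 0, -6, -6]

Answer: [0, 0, 0, 0, 0, 0, -6, -6]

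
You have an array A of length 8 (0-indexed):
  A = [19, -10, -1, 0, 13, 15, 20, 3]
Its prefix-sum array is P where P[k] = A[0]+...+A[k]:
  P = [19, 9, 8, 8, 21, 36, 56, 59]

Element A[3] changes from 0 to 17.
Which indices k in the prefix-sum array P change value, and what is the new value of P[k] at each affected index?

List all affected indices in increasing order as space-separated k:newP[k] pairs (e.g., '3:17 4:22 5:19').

Answer: 3:25 4:38 5:53 6:73 7:76

Derivation:
P[k] = A[0] + ... + A[k]
P[k] includes A[3] iff k >= 3
Affected indices: 3, 4, ..., 7; delta = 17
  P[3]: 8 + 17 = 25
  P[4]: 21 + 17 = 38
  P[5]: 36 + 17 = 53
  P[6]: 56 + 17 = 73
  P[7]: 59 + 17 = 76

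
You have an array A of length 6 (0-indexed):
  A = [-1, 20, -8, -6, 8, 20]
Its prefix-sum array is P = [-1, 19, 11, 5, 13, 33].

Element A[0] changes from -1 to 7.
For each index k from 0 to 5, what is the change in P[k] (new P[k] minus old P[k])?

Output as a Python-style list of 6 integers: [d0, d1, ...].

Answer: [8, 8, 8, 8, 8, 8]

Derivation:
Element change: A[0] -1 -> 7, delta = 8
For k < 0: P[k] unchanged, delta_P[k] = 0
For k >= 0: P[k] shifts by exactly 8
Delta array: [8, 8, 8, 8, 8, 8]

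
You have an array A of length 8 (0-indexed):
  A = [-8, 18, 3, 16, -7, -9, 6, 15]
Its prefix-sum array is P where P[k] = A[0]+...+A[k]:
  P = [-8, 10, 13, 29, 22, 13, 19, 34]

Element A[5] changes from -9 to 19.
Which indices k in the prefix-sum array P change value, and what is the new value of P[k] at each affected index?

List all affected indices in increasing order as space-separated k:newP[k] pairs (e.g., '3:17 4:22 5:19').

Answer: 5:41 6:47 7:62

Derivation:
P[k] = A[0] + ... + A[k]
P[k] includes A[5] iff k >= 5
Affected indices: 5, 6, ..., 7; delta = 28
  P[5]: 13 + 28 = 41
  P[6]: 19 + 28 = 47
  P[7]: 34 + 28 = 62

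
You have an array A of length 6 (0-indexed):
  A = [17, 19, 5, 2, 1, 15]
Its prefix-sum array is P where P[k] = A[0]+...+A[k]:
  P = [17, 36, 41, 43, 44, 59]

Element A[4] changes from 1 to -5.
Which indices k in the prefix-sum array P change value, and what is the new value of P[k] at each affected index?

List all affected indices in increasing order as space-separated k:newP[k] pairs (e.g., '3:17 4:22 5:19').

P[k] = A[0] + ... + A[k]
P[k] includes A[4] iff k >= 4
Affected indices: 4, 5, ..., 5; delta = -6
  P[4]: 44 + -6 = 38
  P[5]: 59 + -6 = 53

Answer: 4:38 5:53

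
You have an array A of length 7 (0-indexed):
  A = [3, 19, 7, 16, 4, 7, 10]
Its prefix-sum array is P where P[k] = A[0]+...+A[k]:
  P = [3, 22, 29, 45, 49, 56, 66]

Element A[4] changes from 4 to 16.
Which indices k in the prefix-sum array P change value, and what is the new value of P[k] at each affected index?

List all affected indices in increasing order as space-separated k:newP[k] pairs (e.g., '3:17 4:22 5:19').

Answer: 4:61 5:68 6:78

Derivation:
P[k] = A[0] + ... + A[k]
P[k] includes A[4] iff k >= 4
Affected indices: 4, 5, ..., 6; delta = 12
  P[4]: 49 + 12 = 61
  P[5]: 56 + 12 = 68
  P[6]: 66 + 12 = 78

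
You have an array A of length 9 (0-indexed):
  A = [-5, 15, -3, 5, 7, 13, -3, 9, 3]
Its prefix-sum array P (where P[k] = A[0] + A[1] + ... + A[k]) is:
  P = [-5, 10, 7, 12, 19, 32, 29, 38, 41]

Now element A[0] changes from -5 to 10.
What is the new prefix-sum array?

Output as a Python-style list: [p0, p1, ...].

Change: A[0] -5 -> 10, delta = 15
P[k] for k < 0: unchanged (A[0] not included)
P[k] for k >= 0: shift by delta = 15
  P[0] = -5 + 15 = 10
  P[1] = 10 + 15 = 25
  P[2] = 7 + 15 = 22
  P[3] = 12 + 15 = 27
  P[4] = 19 + 15 = 34
  P[5] = 32 + 15 = 47
  P[6] = 29 + 15 = 44
  P[7] = 38 + 15 = 53
  P[8] = 41 + 15 = 56

Answer: [10, 25, 22, 27, 34, 47, 44, 53, 56]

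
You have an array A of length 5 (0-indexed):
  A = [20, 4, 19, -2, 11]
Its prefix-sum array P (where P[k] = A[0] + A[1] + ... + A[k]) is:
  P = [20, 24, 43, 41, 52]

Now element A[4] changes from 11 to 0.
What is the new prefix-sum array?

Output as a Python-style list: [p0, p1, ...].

Change: A[4] 11 -> 0, delta = -11
P[k] for k < 4: unchanged (A[4] not included)
P[k] for k >= 4: shift by delta = -11
  P[0] = 20 + 0 = 20
  P[1] = 24 + 0 = 24
  P[2] = 43 + 0 = 43
  P[3] = 41 + 0 = 41
  P[4] = 52 + -11 = 41

Answer: [20, 24, 43, 41, 41]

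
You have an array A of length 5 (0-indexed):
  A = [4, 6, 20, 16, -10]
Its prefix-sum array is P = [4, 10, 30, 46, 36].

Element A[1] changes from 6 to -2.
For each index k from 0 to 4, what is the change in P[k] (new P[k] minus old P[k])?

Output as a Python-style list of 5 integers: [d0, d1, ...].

Answer: [0, -8, -8, -8, -8]

Derivation:
Element change: A[1] 6 -> -2, delta = -8
For k < 1: P[k] unchanged, delta_P[k] = 0
For k >= 1: P[k] shifts by exactly -8
Delta array: [0, -8, -8, -8, -8]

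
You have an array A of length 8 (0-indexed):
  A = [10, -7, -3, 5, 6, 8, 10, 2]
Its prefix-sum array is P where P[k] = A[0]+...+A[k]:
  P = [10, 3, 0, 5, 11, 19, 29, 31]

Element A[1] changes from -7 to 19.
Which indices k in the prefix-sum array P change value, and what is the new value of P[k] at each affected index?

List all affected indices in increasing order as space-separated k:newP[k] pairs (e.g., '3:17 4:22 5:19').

P[k] = A[0] + ... + A[k]
P[k] includes A[1] iff k >= 1
Affected indices: 1, 2, ..., 7; delta = 26
  P[1]: 3 + 26 = 29
  P[2]: 0 + 26 = 26
  P[3]: 5 + 26 = 31
  P[4]: 11 + 26 = 37
  P[5]: 19 + 26 = 45
  P[6]: 29 + 26 = 55
  P[7]: 31 + 26 = 57

Answer: 1:29 2:26 3:31 4:37 5:45 6:55 7:57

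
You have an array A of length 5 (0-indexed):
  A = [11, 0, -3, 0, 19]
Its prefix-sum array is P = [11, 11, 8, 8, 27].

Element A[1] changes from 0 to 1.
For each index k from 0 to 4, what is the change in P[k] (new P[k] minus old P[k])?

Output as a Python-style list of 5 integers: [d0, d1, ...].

Element change: A[1] 0 -> 1, delta = 1
For k < 1: P[k] unchanged, delta_P[k] = 0
For k >= 1: P[k] shifts by exactly 1
Delta array: [0, 1, 1, 1, 1]

Answer: [0, 1, 1, 1, 1]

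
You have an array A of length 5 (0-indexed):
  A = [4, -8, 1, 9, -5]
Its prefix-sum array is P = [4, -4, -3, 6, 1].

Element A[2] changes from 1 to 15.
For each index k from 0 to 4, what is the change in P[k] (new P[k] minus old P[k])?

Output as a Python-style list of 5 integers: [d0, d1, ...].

Element change: A[2] 1 -> 15, delta = 14
For k < 2: P[k] unchanged, delta_P[k] = 0
For k >= 2: P[k] shifts by exactly 14
Delta array: [0, 0, 14, 14, 14]

Answer: [0, 0, 14, 14, 14]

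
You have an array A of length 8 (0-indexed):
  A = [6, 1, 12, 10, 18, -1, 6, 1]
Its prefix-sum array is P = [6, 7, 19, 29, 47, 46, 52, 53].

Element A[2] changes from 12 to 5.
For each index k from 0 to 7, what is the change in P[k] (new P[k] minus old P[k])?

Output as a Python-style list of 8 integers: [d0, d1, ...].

Answer: [0, 0, -7, -7, -7, -7, -7, -7]

Derivation:
Element change: A[2] 12 -> 5, delta = -7
For k < 2: P[k] unchanged, delta_P[k] = 0
For k >= 2: P[k] shifts by exactly -7
Delta array: [0, 0, -7, -7, -7, -7, -7, -7]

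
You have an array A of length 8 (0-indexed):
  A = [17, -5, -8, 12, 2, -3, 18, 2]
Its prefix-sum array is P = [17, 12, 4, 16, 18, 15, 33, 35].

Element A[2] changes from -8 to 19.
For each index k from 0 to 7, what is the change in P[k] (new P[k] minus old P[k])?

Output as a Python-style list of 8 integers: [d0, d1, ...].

Answer: [0, 0, 27, 27, 27, 27, 27, 27]

Derivation:
Element change: A[2] -8 -> 19, delta = 27
For k < 2: P[k] unchanged, delta_P[k] = 0
For k >= 2: P[k] shifts by exactly 27
Delta array: [0, 0, 27, 27, 27, 27, 27, 27]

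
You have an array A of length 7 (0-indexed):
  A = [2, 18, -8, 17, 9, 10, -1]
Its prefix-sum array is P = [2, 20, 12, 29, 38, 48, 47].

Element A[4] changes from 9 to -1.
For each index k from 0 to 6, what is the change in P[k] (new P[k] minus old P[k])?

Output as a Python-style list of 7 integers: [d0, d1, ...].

Answer: [0, 0, 0, 0, -10, -10, -10]

Derivation:
Element change: A[4] 9 -> -1, delta = -10
For k < 4: P[k] unchanged, delta_P[k] = 0
For k >= 4: P[k] shifts by exactly -10
Delta array: [0, 0, 0, 0, -10, -10, -10]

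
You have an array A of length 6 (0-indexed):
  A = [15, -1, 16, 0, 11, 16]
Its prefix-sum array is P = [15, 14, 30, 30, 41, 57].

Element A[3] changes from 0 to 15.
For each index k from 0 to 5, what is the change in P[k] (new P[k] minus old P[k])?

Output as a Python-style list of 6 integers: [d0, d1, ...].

Answer: [0, 0, 0, 15, 15, 15]

Derivation:
Element change: A[3] 0 -> 15, delta = 15
For k < 3: P[k] unchanged, delta_P[k] = 0
For k >= 3: P[k] shifts by exactly 15
Delta array: [0, 0, 0, 15, 15, 15]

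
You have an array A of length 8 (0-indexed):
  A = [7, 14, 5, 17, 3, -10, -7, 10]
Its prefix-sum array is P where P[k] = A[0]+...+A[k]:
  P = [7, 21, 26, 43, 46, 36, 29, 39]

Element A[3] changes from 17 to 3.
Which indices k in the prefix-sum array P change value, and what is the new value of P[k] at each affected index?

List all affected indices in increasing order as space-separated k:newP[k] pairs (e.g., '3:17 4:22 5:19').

P[k] = A[0] + ... + A[k]
P[k] includes A[3] iff k >= 3
Affected indices: 3, 4, ..., 7; delta = -14
  P[3]: 43 + -14 = 29
  P[4]: 46 + -14 = 32
  P[5]: 36 + -14 = 22
  P[6]: 29 + -14 = 15
  P[7]: 39 + -14 = 25

Answer: 3:29 4:32 5:22 6:15 7:25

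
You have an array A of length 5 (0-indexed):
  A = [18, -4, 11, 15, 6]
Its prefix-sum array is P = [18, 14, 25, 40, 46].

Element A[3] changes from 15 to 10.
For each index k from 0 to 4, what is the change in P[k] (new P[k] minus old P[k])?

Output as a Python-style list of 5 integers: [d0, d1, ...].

Answer: [0, 0, 0, -5, -5]

Derivation:
Element change: A[3] 15 -> 10, delta = -5
For k < 3: P[k] unchanged, delta_P[k] = 0
For k >= 3: P[k] shifts by exactly -5
Delta array: [0, 0, 0, -5, -5]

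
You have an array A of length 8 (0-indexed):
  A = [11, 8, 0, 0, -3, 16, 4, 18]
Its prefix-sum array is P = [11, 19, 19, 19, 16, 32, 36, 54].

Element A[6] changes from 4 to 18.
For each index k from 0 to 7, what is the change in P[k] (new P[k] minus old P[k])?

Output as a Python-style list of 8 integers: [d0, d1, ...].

Element change: A[6] 4 -> 18, delta = 14
For k < 6: P[k] unchanged, delta_P[k] = 0
For k >= 6: P[k] shifts by exactly 14
Delta array: [0, 0, 0, 0, 0, 0, 14, 14]

Answer: [0, 0, 0, 0, 0, 0, 14, 14]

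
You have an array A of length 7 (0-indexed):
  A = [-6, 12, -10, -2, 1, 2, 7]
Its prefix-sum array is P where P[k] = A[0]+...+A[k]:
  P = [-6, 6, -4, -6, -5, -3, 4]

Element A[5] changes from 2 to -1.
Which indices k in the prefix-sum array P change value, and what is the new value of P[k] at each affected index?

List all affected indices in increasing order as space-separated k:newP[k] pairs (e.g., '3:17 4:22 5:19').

P[k] = A[0] + ... + A[k]
P[k] includes A[5] iff k >= 5
Affected indices: 5, 6, ..., 6; delta = -3
  P[5]: -3 + -3 = -6
  P[6]: 4 + -3 = 1

Answer: 5:-6 6:1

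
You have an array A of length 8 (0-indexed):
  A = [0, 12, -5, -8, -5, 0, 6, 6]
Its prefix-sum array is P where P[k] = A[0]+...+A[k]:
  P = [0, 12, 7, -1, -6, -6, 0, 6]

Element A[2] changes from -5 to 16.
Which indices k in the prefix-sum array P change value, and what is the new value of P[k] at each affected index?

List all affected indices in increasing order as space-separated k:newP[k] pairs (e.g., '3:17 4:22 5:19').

P[k] = A[0] + ... + A[k]
P[k] includes A[2] iff k >= 2
Affected indices: 2, 3, ..., 7; delta = 21
  P[2]: 7 + 21 = 28
  P[3]: -1 + 21 = 20
  P[4]: -6 + 21 = 15
  P[5]: -6 + 21 = 15
  P[6]: 0 + 21 = 21
  P[7]: 6 + 21 = 27

Answer: 2:28 3:20 4:15 5:15 6:21 7:27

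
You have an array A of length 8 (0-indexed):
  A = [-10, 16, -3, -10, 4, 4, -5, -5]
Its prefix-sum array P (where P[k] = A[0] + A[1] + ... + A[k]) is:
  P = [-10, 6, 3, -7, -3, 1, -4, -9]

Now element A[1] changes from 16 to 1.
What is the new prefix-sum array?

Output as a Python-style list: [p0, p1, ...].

Change: A[1] 16 -> 1, delta = -15
P[k] for k < 1: unchanged (A[1] not included)
P[k] for k >= 1: shift by delta = -15
  P[0] = -10 + 0 = -10
  P[1] = 6 + -15 = -9
  P[2] = 3 + -15 = -12
  P[3] = -7 + -15 = -22
  P[4] = -3 + -15 = -18
  P[5] = 1 + -15 = -14
  P[6] = -4 + -15 = -19
  P[7] = -9 + -15 = -24

Answer: [-10, -9, -12, -22, -18, -14, -19, -24]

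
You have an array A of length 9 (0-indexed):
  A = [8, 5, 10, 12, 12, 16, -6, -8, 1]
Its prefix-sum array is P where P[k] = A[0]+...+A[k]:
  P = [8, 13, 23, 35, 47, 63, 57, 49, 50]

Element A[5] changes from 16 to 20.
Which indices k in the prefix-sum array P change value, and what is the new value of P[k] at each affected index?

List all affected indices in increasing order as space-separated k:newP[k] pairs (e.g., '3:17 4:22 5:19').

Answer: 5:67 6:61 7:53 8:54

Derivation:
P[k] = A[0] + ... + A[k]
P[k] includes A[5] iff k >= 5
Affected indices: 5, 6, ..., 8; delta = 4
  P[5]: 63 + 4 = 67
  P[6]: 57 + 4 = 61
  P[7]: 49 + 4 = 53
  P[8]: 50 + 4 = 54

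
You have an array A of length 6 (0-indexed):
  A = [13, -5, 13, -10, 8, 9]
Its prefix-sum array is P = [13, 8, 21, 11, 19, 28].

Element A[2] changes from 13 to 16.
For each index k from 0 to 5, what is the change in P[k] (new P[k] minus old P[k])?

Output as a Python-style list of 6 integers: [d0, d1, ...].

Answer: [0, 0, 3, 3, 3, 3]

Derivation:
Element change: A[2] 13 -> 16, delta = 3
For k < 2: P[k] unchanged, delta_P[k] = 0
For k >= 2: P[k] shifts by exactly 3
Delta array: [0, 0, 3, 3, 3, 3]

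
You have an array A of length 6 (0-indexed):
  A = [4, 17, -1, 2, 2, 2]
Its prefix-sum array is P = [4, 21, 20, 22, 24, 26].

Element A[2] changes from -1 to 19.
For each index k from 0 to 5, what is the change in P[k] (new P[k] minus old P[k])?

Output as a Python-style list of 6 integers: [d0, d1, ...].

Element change: A[2] -1 -> 19, delta = 20
For k < 2: P[k] unchanged, delta_P[k] = 0
For k >= 2: P[k] shifts by exactly 20
Delta array: [0, 0, 20, 20, 20, 20]

Answer: [0, 0, 20, 20, 20, 20]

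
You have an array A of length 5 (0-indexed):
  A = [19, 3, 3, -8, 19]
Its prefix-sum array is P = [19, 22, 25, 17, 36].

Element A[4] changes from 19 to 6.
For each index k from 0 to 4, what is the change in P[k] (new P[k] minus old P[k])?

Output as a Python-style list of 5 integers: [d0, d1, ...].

Element change: A[4] 19 -> 6, delta = -13
For k < 4: P[k] unchanged, delta_P[k] = 0
For k >= 4: P[k] shifts by exactly -13
Delta array: [0, 0, 0, 0, -13]

Answer: [0, 0, 0, 0, -13]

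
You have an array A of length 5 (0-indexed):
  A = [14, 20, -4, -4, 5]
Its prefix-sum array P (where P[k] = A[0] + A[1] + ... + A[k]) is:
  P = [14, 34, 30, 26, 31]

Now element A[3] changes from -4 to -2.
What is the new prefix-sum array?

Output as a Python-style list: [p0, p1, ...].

Change: A[3] -4 -> -2, delta = 2
P[k] for k < 3: unchanged (A[3] not included)
P[k] for k >= 3: shift by delta = 2
  P[0] = 14 + 0 = 14
  P[1] = 34 + 0 = 34
  P[2] = 30 + 0 = 30
  P[3] = 26 + 2 = 28
  P[4] = 31 + 2 = 33

Answer: [14, 34, 30, 28, 33]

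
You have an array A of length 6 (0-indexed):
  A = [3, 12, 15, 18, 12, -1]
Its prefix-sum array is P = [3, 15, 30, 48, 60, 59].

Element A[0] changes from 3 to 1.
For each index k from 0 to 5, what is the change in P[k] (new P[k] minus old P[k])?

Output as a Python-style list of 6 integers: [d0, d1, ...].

Element change: A[0] 3 -> 1, delta = -2
For k < 0: P[k] unchanged, delta_P[k] = 0
For k >= 0: P[k] shifts by exactly -2
Delta array: [-2, -2, -2, -2, -2, -2]

Answer: [-2, -2, -2, -2, -2, -2]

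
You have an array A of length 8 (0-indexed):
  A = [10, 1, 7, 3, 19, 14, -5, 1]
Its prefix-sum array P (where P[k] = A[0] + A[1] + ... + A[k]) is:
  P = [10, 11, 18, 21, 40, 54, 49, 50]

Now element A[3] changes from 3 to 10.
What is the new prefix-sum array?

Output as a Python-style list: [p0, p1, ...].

Change: A[3] 3 -> 10, delta = 7
P[k] for k < 3: unchanged (A[3] not included)
P[k] for k >= 3: shift by delta = 7
  P[0] = 10 + 0 = 10
  P[1] = 11 + 0 = 11
  P[2] = 18 + 0 = 18
  P[3] = 21 + 7 = 28
  P[4] = 40 + 7 = 47
  P[5] = 54 + 7 = 61
  P[6] = 49 + 7 = 56
  P[7] = 50 + 7 = 57

Answer: [10, 11, 18, 28, 47, 61, 56, 57]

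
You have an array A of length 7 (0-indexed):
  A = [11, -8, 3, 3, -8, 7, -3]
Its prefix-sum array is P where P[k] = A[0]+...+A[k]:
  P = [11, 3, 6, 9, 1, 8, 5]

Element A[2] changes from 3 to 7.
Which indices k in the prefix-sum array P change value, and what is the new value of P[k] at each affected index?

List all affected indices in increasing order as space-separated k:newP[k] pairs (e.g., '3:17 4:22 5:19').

Answer: 2:10 3:13 4:5 5:12 6:9

Derivation:
P[k] = A[0] + ... + A[k]
P[k] includes A[2] iff k >= 2
Affected indices: 2, 3, ..., 6; delta = 4
  P[2]: 6 + 4 = 10
  P[3]: 9 + 4 = 13
  P[4]: 1 + 4 = 5
  P[5]: 8 + 4 = 12
  P[6]: 5 + 4 = 9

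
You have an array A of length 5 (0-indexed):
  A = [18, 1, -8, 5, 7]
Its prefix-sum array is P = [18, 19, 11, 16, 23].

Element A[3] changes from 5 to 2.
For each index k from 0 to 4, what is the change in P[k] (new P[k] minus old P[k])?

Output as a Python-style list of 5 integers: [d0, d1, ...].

Answer: [0, 0, 0, -3, -3]

Derivation:
Element change: A[3] 5 -> 2, delta = -3
For k < 3: P[k] unchanged, delta_P[k] = 0
For k >= 3: P[k] shifts by exactly -3
Delta array: [0, 0, 0, -3, -3]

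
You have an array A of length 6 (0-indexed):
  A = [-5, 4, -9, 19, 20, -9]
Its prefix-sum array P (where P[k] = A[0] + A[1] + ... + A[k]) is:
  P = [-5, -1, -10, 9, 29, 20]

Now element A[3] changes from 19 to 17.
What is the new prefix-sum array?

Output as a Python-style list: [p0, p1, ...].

Change: A[3] 19 -> 17, delta = -2
P[k] for k < 3: unchanged (A[3] not included)
P[k] for k >= 3: shift by delta = -2
  P[0] = -5 + 0 = -5
  P[1] = -1 + 0 = -1
  P[2] = -10 + 0 = -10
  P[3] = 9 + -2 = 7
  P[4] = 29 + -2 = 27
  P[5] = 20 + -2 = 18

Answer: [-5, -1, -10, 7, 27, 18]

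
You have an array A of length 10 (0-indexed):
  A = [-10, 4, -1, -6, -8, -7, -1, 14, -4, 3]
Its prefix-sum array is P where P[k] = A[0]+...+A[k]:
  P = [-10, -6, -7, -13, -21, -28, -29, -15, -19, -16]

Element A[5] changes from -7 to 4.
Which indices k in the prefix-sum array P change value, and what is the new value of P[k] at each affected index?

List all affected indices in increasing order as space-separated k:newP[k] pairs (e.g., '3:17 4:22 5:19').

Answer: 5:-17 6:-18 7:-4 8:-8 9:-5

Derivation:
P[k] = A[0] + ... + A[k]
P[k] includes A[5] iff k >= 5
Affected indices: 5, 6, ..., 9; delta = 11
  P[5]: -28 + 11 = -17
  P[6]: -29 + 11 = -18
  P[7]: -15 + 11 = -4
  P[8]: -19 + 11 = -8
  P[9]: -16 + 11 = -5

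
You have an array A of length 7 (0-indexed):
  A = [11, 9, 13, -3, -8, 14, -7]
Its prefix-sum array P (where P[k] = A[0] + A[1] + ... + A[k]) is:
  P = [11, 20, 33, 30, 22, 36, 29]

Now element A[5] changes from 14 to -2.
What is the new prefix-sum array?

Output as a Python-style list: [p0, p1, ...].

Answer: [11, 20, 33, 30, 22, 20, 13]

Derivation:
Change: A[5] 14 -> -2, delta = -16
P[k] for k < 5: unchanged (A[5] not included)
P[k] for k >= 5: shift by delta = -16
  P[0] = 11 + 0 = 11
  P[1] = 20 + 0 = 20
  P[2] = 33 + 0 = 33
  P[3] = 30 + 0 = 30
  P[4] = 22 + 0 = 22
  P[5] = 36 + -16 = 20
  P[6] = 29 + -16 = 13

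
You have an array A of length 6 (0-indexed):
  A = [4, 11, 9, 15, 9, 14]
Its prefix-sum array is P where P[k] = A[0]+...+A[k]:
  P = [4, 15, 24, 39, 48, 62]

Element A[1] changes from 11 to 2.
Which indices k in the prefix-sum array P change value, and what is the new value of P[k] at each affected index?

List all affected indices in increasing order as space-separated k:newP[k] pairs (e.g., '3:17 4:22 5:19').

P[k] = A[0] + ... + A[k]
P[k] includes A[1] iff k >= 1
Affected indices: 1, 2, ..., 5; delta = -9
  P[1]: 15 + -9 = 6
  P[2]: 24 + -9 = 15
  P[3]: 39 + -9 = 30
  P[4]: 48 + -9 = 39
  P[5]: 62 + -9 = 53

Answer: 1:6 2:15 3:30 4:39 5:53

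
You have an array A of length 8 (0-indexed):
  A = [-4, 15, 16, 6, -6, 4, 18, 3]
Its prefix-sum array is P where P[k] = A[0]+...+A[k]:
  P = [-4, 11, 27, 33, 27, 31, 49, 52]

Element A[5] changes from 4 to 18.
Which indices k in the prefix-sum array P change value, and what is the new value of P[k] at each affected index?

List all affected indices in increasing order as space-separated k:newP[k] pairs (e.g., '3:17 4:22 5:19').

Answer: 5:45 6:63 7:66

Derivation:
P[k] = A[0] + ... + A[k]
P[k] includes A[5] iff k >= 5
Affected indices: 5, 6, ..., 7; delta = 14
  P[5]: 31 + 14 = 45
  P[6]: 49 + 14 = 63
  P[7]: 52 + 14 = 66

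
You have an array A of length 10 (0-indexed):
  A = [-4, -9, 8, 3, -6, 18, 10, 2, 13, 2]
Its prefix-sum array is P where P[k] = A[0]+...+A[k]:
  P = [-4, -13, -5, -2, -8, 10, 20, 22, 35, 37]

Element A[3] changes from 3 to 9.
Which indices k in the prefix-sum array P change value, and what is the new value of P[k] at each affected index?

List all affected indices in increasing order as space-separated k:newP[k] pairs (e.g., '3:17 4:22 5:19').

Answer: 3:4 4:-2 5:16 6:26 7:28 8:41 9:43

Derivation:
P[k] = A[0] + ... + A[k]
P[k] includes A[3] iff k >= 3
Affected indices: 3, 4, ..., 9; delta = 6
  P[3]: -2 + 6 = 4
  P[4]: -8 + 6 = -2
  P[5]: 10 + 6 = 16
  P[6]: 20 + 6 = 26
  P[7]: 22 + 6 = 28
  P[8]: 35 + 6 = 41
  P[9]: 37 + 6 = 43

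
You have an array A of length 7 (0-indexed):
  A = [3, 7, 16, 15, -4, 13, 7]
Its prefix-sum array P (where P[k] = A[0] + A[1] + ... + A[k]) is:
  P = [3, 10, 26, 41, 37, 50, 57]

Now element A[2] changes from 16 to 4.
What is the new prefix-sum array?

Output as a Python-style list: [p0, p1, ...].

Answer: [3, 10, 14, 29, 25, 38, 45]

Derivation:
Change: A[2] 16 -> 4, delta = -12
P[k] for k < 2: unchanged (A[2] not included)
P[k] for k >= 2: shift by delta = -12
  P[0] = 3 + 0 = 3
  P[1] = 10 + 0 = 10
  P[2] = 26 + -12 = 14
  P[3] = 41 + -12 = 29
  P[4] = 37 + -12 = 25
  P[5] = 50 + -12 = 38
  P[6] = 57 + -12 = 45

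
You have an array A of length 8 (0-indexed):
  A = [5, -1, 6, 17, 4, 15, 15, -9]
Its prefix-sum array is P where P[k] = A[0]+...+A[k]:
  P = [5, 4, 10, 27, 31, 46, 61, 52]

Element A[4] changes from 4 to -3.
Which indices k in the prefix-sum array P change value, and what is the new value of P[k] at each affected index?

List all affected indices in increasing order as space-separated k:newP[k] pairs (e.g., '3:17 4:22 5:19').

P[k] = A[0] + ... + A[k]
P[k] includes A[4] iff k >= 4
Affected indices: 4, 5, ..., 7; delta = -7
  P[4]: 31 + -7 = 24
  P[5]: 46 + -7 = 39
  P[6]: 61 + -7 = 54
  P[7]: 52 + -7 = 45

Answer: 4:24 5:39 6:54 7:45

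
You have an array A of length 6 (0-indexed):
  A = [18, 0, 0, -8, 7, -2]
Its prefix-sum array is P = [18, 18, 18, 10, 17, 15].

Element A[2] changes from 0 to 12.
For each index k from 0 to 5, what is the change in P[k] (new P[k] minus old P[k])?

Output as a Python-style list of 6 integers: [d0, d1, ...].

Element change: A[2] 0 -> 12, delta = 12
For k < 2: P[k] unchanged, delta_P[k] = 0
For k >= 2: P[k] shifts by exactly 12
Delta array: [0, 0, 12, 12, 12, 12]

Answer: [0, 0, 12, 12, 12, 12]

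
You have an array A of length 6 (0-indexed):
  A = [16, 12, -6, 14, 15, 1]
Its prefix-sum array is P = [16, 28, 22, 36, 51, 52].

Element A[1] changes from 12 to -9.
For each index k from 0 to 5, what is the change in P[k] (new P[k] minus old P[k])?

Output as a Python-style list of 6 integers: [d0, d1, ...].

Element change: A[1] 12 -> -9, delta = -21
For k < 1: P[k] unchanged, delta_P[k] = 0
For k >= 1: P[k] shifts by exactly -21
Delta array: [0, -21, -21, -21, -21, -21]

Answer: [0, -21, -21, -21, -21, -21]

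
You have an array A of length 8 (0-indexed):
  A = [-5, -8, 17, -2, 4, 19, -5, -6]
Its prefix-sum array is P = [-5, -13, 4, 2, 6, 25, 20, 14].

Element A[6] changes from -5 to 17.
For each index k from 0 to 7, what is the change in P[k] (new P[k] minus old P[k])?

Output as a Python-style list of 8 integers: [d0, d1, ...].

Element change: A[6] -5 -> 17, delta = 22
For k < 6: P[k] unchanged, delta_P[k] = 0
For k >= 6: P[k] shifts by exactly 22
Delta array: [0, 0, 0, 0, 0, 0, 22, 22]

Answer: [0, 0, 0, 0, 0, 0, 22, 22]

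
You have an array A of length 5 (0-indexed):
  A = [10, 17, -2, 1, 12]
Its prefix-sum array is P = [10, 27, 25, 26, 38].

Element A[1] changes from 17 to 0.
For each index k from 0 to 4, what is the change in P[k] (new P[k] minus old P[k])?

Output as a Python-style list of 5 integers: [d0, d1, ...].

Element change: A[1] 17 -> 0, delta = -17
For k < 1: P[k] unchanged, delta_P[k] = 0
For k >= 1: P[k] shifts by exactly -17
Delta array: [0, -17, -17, -17, -17]

Answer: [0, -17, -17, -17, -17]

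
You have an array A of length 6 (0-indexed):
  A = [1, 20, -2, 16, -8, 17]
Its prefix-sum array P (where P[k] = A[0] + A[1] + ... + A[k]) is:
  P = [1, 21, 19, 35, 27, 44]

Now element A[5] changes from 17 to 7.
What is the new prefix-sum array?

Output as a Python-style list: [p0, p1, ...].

Answer: [1, 21, 19, 35, 27, 34]

Derivation:
Change: A[5] 17 -> 7, delta = -10
P[k] for k < 5: unchanged (A[5] not included)
P[k] for k >= 5: shift by delta = -10
  P[0] = 1 + 0 = 1
  P[1] = 21 + 0 = 21
  P[2] = 19 + 0 = 19
  P[3] = 35 + 0 = 35
  P[4] = 27 + 0 = 27
  P[5] = 44 + -10 = 34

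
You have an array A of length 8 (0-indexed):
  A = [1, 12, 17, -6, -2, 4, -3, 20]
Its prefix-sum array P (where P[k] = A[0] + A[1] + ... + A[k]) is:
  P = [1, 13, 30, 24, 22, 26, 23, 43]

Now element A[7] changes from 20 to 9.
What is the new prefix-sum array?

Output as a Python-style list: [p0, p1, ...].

Answer: [1, 13, 30, 24, 22, 26, 23, 32]

Derivation:
Change: A[7] 20 -> 9, delta = -11
P[k] for k < 7: unchanged (A[7] not included)
P[k] for k >= 7: shift by delta = -11
  P[0] = 1 + 0 = 1
  P[1] = 13 + 0 = 13
  P[2] = 30 + 0 = 30
  P[3] = 24 + 0 = 24
  P[4] = 22 + 0 = 22
  P[5] = 26 + 0 = 26
  P[6] = 23 + 0 = 23
  P[7] = 43 + -11 = 32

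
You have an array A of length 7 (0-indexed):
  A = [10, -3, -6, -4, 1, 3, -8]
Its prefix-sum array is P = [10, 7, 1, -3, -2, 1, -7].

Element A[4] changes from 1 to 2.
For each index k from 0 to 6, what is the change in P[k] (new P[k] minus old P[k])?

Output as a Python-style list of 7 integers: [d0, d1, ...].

Answer: [0, 0, 0, 0, 1, 1, 1]

Derivation:
Element change: A[4] 1 -> 2, delta = 1
For k < 4: P[k] unchanged, delta_P[k] = 0
For k >= 4: P[k] shifts by exactly 1
Delta array: [0, 0, 0, 0, 1, 1, 1]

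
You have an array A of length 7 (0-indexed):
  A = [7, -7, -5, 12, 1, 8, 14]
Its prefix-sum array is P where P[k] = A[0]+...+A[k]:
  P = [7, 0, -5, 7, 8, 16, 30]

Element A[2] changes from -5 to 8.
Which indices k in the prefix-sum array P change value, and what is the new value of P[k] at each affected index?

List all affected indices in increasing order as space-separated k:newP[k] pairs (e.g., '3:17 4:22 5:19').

P[k] = A[0] + ... + A[k]
P[k] includes A[2] iff k >= 2
Affected indices: 2, 3, ..., 6; delta = 13
  P[2]: -5 + 13 = 8
  P[3]: 7 + 13 = 20
  P[4]: 8 + 13 = 21
  P[5]: 16 + 13 = 29
  P[6]: 30 + 13 = 43

Answer: 2:8 3:20 4:21 5:29 6:43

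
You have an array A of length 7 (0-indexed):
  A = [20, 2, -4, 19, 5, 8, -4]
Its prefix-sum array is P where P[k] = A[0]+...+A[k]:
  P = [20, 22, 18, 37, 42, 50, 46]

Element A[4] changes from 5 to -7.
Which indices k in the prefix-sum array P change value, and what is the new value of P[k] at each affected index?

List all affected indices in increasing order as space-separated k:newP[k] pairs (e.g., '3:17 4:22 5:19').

P[k] = A[0] + ... + A[k]
P[k] includes A[4] iff k >= 4
Affected indices: 4, 5, ..., 6; delta = -12
  P[4]: 42 + -12 = 30
  P[5]: 50 + -12 = 38
  P[6]: 46 + -12 = 34

Answer: 4:30 5:38 6:34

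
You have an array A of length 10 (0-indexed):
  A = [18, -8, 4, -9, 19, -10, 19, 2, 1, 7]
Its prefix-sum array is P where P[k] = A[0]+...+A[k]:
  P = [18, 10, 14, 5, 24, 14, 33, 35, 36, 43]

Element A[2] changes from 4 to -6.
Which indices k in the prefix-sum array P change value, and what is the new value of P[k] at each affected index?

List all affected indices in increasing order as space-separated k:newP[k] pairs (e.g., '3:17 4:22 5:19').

Answer: 2:4 3:-5 4:14 5:4 6:23 7:25 8:26 9:33

Derivation:
P[k] = A[0] + ... + A[k]
P[k] includes A[2] iff k >= 2
Affected indices: 2, 3, ..., 9; delta = -10
  P[2]: 14 + -10 = 4
  P[3]: 5 + -10 = -5
  P[4]: 24 + -10 = 14
  P[5]: 14 + -10 = 4
  P[6]: 33 + -10 = 23
  P[7]: 35 + -10 = 25
  P[8]: 36 + -10 = 26
  P[9]: 43 + -10 = 33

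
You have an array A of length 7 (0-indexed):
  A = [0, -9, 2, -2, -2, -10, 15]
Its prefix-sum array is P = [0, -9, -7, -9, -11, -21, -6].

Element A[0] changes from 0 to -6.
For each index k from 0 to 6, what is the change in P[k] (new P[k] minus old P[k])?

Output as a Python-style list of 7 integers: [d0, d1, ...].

Answer: [-6, -6, -6, -6, -6, -6, -6]

Derivation:
Element change: A[0] 0 -> -6, delta = -6
For k < 0: P[k] unchanged, delta_P[k] = 0
For k >= 0: P[k] shifts by exactly -6
Delta array: [-6, -6, -6, -6, -6, -6, -6]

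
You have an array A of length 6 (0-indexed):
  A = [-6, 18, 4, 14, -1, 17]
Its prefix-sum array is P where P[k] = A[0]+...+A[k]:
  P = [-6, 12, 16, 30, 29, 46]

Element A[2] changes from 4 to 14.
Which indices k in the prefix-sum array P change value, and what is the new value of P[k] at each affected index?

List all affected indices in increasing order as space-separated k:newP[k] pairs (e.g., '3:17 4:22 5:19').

Answer: 2:26 3:40 4:39 5:56

Derivation:
P[k] = A[0] + ... + A[k]
P[k] includes A[2] iff k >= 2
Affected indices: 2, 3, ..., 5; delta = 10
  P[2]: 16 + 10 = 26
  P[3]: 30 + 10 = 40
  P[4]: 29 + 10 = 39
  P[5]: 46 + 10 = 56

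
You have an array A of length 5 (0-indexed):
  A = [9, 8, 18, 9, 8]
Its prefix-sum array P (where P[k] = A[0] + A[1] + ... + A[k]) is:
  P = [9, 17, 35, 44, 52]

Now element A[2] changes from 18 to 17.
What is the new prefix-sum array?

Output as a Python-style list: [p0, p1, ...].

Change: A[2] 18 -> 17, delta = -1
P[k] for k < 2: unchanged (A[2] not included)
P[k] for k >= 2: shift by delta = -1
  P[0] = 9 + 0 = 9
  P[1] = 17 + 0 = 17
  P[2] = 35 + -1 = 34
  P[3] = 44 + -1 = 43
  P[4] = 52 + -1 = 51

Answer: [9, 17, 34, 43, 51]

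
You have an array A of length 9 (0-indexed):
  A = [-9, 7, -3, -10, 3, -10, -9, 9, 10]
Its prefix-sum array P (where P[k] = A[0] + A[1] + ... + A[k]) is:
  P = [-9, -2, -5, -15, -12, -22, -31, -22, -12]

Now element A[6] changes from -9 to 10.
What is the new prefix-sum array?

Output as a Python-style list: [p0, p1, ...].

Change: A[6] -9 -> 10, delta = 19
P[k] for k < 6: unchanged (A[6] not included)
P[k] for k >= 6: shift by delta = 19
  P[0] = -9 + 0 = -9
  P[1] = -2 + 0 = -2
  P[2] = -5 + 0 = -5
  P[3] = -15 + 0 = -15
  P[4] = -12 + 0 = -12
  P[5] = -22 + 0 = -22
  P[6] = -31 + 19 = -12
  P[7] = -22 + 19 = -3
  P[8] = -12 + 19 = 7

Answer: [-9, -2, -5, -15, -12, -22, -12, -3, 7]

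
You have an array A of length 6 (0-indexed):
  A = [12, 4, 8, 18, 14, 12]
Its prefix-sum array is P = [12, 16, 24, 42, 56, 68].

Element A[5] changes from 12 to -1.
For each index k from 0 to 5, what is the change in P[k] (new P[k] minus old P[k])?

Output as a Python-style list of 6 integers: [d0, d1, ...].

Element change: A[5] 12 -> -1, delta = -13
For k < 5: P[k] unchanged, delta_P[k] = 0
For k >= 5: P[k] shifts by exactly -13
Delta array: [0, 0, 0, 0, 0, -13]

Answer: [0, 0, 0, 0, 0, -13]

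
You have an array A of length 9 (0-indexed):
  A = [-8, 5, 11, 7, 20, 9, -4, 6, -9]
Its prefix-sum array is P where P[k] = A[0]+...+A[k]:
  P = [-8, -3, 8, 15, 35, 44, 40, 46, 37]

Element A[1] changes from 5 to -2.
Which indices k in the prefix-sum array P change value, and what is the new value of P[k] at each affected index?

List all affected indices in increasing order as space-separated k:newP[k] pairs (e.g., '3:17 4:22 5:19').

Answer: 1:-10 2:1 3:8 4:28 5:37 6:33 7:39 8:30

Derivation:
P[k] = A[0] + ... + A[k]
P[k] includes A[1] iff k >= 1
Affected indices: 1, 2, ..., 8; delta = -7
  P[1]: -3 + -7 = -10
  P[2]: 8 + -7 = 1
  P[3]: 15 + -7 = 8
  P[4]: 35 + -7 = 28
  P[5]: 44 + -7 = 37
  P[6]: 40 + -7 = 33
  P[7]: 46 + -7 = 39
  P[8]: 37 + -7 = 30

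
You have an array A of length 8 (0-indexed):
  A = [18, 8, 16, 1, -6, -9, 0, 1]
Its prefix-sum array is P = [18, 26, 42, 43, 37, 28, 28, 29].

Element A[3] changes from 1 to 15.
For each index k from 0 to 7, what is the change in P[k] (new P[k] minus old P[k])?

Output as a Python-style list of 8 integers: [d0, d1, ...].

Element change: A[3] 1 -> 15, delta = 14
For k < 3: P[k] unchanged, delta_P[k] = 0
For k >= 3: P[k] shifts by exactly 14
Delta array: [0, 0, 0, 14, 14, 14, 14, 14]

Answer: [0, 0, 0, 14, 14, 14, 14, 14]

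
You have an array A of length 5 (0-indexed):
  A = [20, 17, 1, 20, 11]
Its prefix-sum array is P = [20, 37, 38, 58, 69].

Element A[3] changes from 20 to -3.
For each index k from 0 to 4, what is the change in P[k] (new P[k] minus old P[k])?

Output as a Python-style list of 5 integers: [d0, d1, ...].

Element change: A[3] 20 -> -3, delta = -23
For k < 3: P[k] unchanged, delta_P[k] = 0
For k >= 3: P[k] shifts by exactly -23
Delta array: [0, 0, 0, -23, -23]

Answer: [0, 0, 0, -23, -23]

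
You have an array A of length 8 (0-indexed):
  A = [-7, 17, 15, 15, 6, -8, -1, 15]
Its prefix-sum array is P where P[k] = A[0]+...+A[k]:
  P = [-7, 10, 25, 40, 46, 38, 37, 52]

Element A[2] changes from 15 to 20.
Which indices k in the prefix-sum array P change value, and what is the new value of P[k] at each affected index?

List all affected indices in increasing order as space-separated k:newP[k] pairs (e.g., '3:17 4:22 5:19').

P[k] = A[0] + ... + A[k]
P[k] includes A[2] iff k >= 2
Affected indices: 2, 3, ..., 7; delta = 5
  P[2]: 25 + 5 = 30
  P[3]: 40 + 5 = 45
  P[4]: 46 + 5 = 51
  P[5]: 38 + 5 = 43
  P[6]: 37 + 5 = 42
  P[7]: 52 + 5 = 57

Answer: 2:30 3:45 4:51 5:43 6:42 7:57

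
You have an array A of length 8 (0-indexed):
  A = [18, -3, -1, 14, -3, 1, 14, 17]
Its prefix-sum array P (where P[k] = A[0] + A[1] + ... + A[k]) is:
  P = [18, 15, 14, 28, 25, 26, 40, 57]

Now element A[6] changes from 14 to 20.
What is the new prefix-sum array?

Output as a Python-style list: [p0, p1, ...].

Change: A[6] 14 -> 20, delta = 6
P[k] for k < 6: unchanged (A[6] not included)
P[k] for k >= 6: shift by delta = 6
  P[0] = 18 + 0 = 18
  P[1] = 15 + 0 = 15
  P[2] = 14 + 0 = 14
  P[3] = 28 + 0 = 28
  P[4] = 25 + 0 = 25
  P[5] = 26 + 0 = 26
  P[6] = 40 + 6 = 46
  P[7] = 57 + 6 = 63

Answer: [18, 15, 14, 28, 25, 26, 46, 63]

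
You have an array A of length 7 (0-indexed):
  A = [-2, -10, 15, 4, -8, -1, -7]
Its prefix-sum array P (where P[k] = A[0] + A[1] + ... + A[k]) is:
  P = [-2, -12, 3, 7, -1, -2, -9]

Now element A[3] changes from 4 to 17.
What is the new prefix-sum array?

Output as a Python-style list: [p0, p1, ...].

Change: A[3] 4 -> 17, delta = 13
P[k] for k < 3: unchanged (A[3] not included)
P[k] for k >= 3: shift by delta = 13
  P[0] = -2 + 0 = -2
  P[1] = -12 + 0 = -12
  P[2] = 3 + 0 = 3
  P[3] = 7 + 13 = 20
  P[4] = -1 + 13 = 12
  P[5] = -2 + 13 = 11
  P[6] = -9 + 13 = 4

Answer: [-2, -12, 3, 20, 12, 11, 4]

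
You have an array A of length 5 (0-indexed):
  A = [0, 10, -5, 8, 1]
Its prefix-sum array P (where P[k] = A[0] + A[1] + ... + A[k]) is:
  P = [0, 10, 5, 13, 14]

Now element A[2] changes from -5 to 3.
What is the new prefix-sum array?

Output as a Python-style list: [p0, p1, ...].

Change: A[2] -5 -> 3, delta = 8
P[k] for k < 2: unchanged (A[2] not included)
P[k] for k >= 2: shift by delta = 8
  P[0] = 0 + 0 = 0
  P[1] = 10 + 0 = 10
  P[2] = 5 + 8 = 13
  P[3] = 13 + 8 = 21
  P[4] = 14 + 8 = 22

Answer: [0, 10, 13, 21, 22]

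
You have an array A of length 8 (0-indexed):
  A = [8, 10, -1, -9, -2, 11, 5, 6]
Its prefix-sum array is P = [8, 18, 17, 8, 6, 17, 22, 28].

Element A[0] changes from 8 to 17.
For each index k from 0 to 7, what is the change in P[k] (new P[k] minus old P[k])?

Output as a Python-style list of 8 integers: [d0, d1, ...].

Answer: [9, 9, 9, 9, 9, 9, 9, 9]

Derivation:
Element change: A[0] 8 -> 17, delta = 9
For k < 0: P[k] unchanged, delta_P[k] = 0
For k >= 0: P[k] shifts by exactly 9
Delta array: [9, 9, 9, 9, 9, 9, 9, 9]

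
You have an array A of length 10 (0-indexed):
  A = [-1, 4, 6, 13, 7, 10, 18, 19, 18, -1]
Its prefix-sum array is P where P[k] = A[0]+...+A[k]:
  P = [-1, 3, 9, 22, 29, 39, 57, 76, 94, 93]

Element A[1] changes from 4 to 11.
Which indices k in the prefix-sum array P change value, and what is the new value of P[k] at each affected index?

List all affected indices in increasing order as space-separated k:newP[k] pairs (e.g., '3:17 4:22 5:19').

P[k] = A[0] + ... + A[k]
P[k] includes A[1] iff k >= 1
Affected indices: 1, 2, ..., 9; delta = 7
  P[1]: 3 + 7 = 10
  P[2]: 9 + 7 = 16
  P[3]: 22 + 7 = 29
  P[4]: 29 + 7 = 36
  P[5]: 39 + 7 = 46
  P[6]: 57 + 7 = 64
  P[7]: 76 + 7 = 83
  P[8]: 94 + 7 = 101
  P[9]: 93 + 7 = 100

Answer: 1:10 2:16 3:29 4:36 5:46 6:64 7:83 8:101 9:100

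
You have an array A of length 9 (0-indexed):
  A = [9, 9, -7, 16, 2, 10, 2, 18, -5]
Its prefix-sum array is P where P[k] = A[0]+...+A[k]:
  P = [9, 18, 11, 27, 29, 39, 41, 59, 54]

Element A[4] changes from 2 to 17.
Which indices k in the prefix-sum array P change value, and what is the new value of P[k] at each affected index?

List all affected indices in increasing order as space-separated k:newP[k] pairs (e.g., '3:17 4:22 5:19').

P[k] = A[0] + ... + A[k]
P[k] includes A[4] iff k >= 4
Affected indices: 4, 5, ..., 8; delta = 15
  P[4]: 29 + 15 = 44
  P[5]: 39 + 15 = 54
  P[6]: 41 + 15 = 56
  P[7]: 59 + 15 = 74
  P[8]: 54 + 15 = 69

Answer: 4:44 5:54 6:56 7:74 8:69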